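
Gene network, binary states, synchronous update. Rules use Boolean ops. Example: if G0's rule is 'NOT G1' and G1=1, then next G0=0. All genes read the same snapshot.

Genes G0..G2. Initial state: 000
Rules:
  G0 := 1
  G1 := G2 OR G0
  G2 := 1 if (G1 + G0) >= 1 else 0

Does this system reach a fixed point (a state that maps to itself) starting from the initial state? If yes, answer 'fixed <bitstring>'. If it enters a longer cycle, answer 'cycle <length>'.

Answer: fixed 111

Derivation:
Step 0: 000
Step 1: G0=1(const) G1=G2|G0=0|0=0 G2=(0+0>=1)=0 -> 100
Step 2: G0=1(const) G1=G2|G0=0|1=1 G2=(0+1>=1)=1 -> 111
Step 3: G0=1(const) G1=G2|G0=1|1=1 G2=(1+1>=1)=1 -> 111
Fixed point reached at step 2: 111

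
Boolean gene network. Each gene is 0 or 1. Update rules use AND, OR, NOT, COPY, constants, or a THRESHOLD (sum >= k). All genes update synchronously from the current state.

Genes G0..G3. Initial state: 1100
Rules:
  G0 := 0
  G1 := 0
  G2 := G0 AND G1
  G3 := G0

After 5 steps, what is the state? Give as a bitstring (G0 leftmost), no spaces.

Step 1: G0=0(const) G1=0(const) G2=G0&G1=1&1=1 G3=G0=1 -> 0011
Step 2: G0=0(const) G1=0(const) G2=G0&G1=0&0=0 G3=G0=0 -> 0000
Step 3: G0=0(const) G1=0(const) G2=G0&G1=0&0=0 G3=G0=0 -> 0000
Step 4: G0=0(const) G1=0(const) G2=G0&G1=0&0=0 G3=G0=0 -> 0000
Step 5: G0=0(const) G1=0(const) G2=G0&G1=0&0=0 G3=G0=0 -> 0000

0000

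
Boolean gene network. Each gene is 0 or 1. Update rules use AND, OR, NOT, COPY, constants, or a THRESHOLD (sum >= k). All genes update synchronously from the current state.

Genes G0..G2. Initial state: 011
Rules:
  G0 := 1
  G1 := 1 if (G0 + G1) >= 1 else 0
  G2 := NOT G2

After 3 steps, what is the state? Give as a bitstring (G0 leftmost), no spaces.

Step 1: G0=1(const) G1=(0+1>=1)=1 G2=NOT G2=NOT 1=0 -> 110
Step 2: G0=1(const) G1=(1+1>=1)=1 G2=NOT G2=NOT 0=1 -> 111
Step 3: G0=1(const) G1=(1+1>=1)=1 G2=NOT G2=NOT 1=0 -> 110

110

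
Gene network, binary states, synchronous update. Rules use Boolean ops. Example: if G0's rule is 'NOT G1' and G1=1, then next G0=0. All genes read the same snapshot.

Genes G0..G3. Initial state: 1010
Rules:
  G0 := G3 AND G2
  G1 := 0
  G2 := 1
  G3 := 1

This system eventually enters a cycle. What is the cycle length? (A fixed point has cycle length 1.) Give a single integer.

Answer: 1

Derivation:
Step 0: 1010
Step 1: G0=G3&G2=0&1=0 G1=0(const) G2=1(const) G3=1(const) -> 0011
Step 2: G0=G3&G2=1&1=1 G1=0(const) G2=1(const) G3=1(const) -> 1011
Step 3: G0=G3&G2=1&1=1 G1=0(const) G2=1(const) G3=1(const) -> 1011
State from step 3 equals state from step 2 -> cycle length 1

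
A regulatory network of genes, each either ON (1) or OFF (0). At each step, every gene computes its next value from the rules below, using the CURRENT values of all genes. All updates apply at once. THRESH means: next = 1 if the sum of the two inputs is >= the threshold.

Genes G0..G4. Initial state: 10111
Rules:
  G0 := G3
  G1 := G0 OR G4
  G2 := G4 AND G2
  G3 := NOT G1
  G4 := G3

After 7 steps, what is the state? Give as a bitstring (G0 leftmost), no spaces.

Step 1: G0=G3=1 G1=G0|G4=1|1=1 G2=G4&G2=1&1=1 G3=NOT G1=NOT 0=1 G4=G3=1 -> 11111
Step 2: G0=G3=1 G1=G0|G4=1|1=1 G2=G4&G2=1&1=1 G3=NOT G1=NOT 1=0 G4=G3=1 -> 11101
Step 3: G0=G3=0 G1=G0|G4=1|1=1 G2=G4&G2=1&1=1 G3=NOT G1=NOT 1=0 G4=G3=0 -> 01100
Step 4: G0=G3=0 G1=G0|G4=0|0=0 G2=G4&G2=0&1=0 G3=NOT G1=NOT 1=0 G4=G3=0 -> 00000
Step 5: G0=G3=0 G1=G0|G4=0|0=0 G2=G4&G2=0&0=0 G3=NOT G1=NOT 0=1 G4=G3=0 -> 00010
Step 6: G0=G3=1 G1=G0|G4=0|0=0 G2=G4&G2=0&0=0 G3=NOT G1=NOT 0=1 G4=G3=1 -> 10011
Step 7: G0=G3=1 G1=G0|G4=1|1=1 G2=G4&G2=1&0=0 G3=NOT G1=NOT 0=1 G4=G3=1 -> 11011

11011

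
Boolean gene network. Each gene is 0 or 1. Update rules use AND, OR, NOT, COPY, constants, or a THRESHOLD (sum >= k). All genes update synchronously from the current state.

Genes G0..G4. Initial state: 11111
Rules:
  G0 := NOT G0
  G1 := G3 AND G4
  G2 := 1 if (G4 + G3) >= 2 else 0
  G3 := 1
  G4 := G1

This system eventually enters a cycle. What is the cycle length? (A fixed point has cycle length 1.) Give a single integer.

Step 0: 11111
Step 1: G0=NOT G0=NOT 1=0 G1=G3&G4=1&1=1 G2=(1+1>=2)=1 G3=1(const) G4=G1=1 -> 01111
Step 2: G0=NOT G0=NOT 0=1 G1=G3&G4=1&1=1 G2=(1+1>=2)=1 G3=1(const) G4=G1=1 -> 11111
State from step 2 equals state from step 0 -> cycle length 2

Answer: 2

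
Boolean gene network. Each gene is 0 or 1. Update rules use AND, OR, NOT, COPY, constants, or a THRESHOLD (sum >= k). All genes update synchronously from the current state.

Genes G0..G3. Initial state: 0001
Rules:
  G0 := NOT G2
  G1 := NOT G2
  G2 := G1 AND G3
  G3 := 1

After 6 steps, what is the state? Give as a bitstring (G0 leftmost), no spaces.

Step 1: G0=NOT G2=NOT 0=1 G1=NOT G2=NOT 0=1 G2=G1&G3=0&1=0 G3=1(const) -> 1101
Step 2: G0=NOT G2=NOT 0=1 G1=NOT G2=NOT 0=1 G2=G1&G3=1&1=1 G3=1(const) -> 1111
Step 3: G0=NOT G2=NOT 1=0 G1=NOT G2=NOT 1=0 G2=G1&G3=1&1=1 G3=1(const) -> 0011
Step 4: G0=NOT G2=NOT 1=0 G1=NOT G2=NOT 1=0 G2=G1&G3=0&1=0 G3=1(const) -> 0001
Step 5: G0=NOT G2=NOT 0=1 G1=NOT G2=NOT 0=1 G2=G1&G3=0&1=0 G3=1(const) -> 1101
Step 6: G0=NOT G2=NOT 0=1 G1=NOT G2=NOT 0=1 G2=G1&G3=1&1=1 G3=1(const) -> 1111

1111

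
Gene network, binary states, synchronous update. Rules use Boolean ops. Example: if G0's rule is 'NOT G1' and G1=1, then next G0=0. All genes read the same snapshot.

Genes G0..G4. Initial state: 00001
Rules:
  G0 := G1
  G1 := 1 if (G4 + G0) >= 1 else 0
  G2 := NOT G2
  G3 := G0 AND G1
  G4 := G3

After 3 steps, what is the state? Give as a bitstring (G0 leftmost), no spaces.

Step 1: G0=G1=0 G1=(1+0>=1)=1 G2=NOT G2=NOT 0=1 G3=G0&G1=0&0=0 G4=G3=0 -> 01100
Step 2: G0=G1=1 G1=(0+0>=1)=0 G2=NOT G2=NOT 1=0 G3=G0&G1=0&1=0 G4=G3=0 -> 10000
Step 3: G0=G1=0 G1=(0+1>=1)=1 G2=NOT G2=NOT 0=1 G3=G0&G1=1&0=0 G4=G3=0 -> 01100

01100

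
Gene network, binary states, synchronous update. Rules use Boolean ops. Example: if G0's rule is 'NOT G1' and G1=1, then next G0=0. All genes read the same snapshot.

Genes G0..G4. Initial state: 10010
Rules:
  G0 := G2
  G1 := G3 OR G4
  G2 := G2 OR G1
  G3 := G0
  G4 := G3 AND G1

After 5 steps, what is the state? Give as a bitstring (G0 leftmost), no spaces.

Step 1: G0=G2=0 G1=G3|G4=1|0=1 G2=G2|G1=0|0=0 G3=G0=1 G4=G3&G1=1&0=0 -> 01010
Step 2: G0=G2=0 G1=G3|G4=1|0=1 G2=G2|G1=0|1=1 G3=G0=0 G4=G3&G1=1&1=1 -> 01101
Step 3: G0=G2=1 G1=G3|G4=0|1=1 G2=G2|G1=1|1=1 G3=G0=0 G4=G3&G1=0&1=0 -> 11100
Step 4: G0=G2=1 G1=G3|G4=0|0=0 G2=G2|G1=1|1=1 G3=G0=1 G4=G3&G1=0&1=0 -> 10110
Step 5: G0=G2=1 G1=G3|G4=1|0=1 G2=G2|G1=1|0=1 G3=G0=1 G4=G3&G1=1&0=0 -> 11110

11110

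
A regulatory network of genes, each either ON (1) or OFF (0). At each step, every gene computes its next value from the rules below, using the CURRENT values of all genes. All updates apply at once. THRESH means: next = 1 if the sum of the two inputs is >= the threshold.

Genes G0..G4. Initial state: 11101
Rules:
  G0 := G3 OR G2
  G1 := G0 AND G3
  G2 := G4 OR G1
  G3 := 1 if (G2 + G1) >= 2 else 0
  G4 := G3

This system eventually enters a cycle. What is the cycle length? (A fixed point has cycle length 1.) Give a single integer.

Step 0: 11101
Step 1: G0=G3|G2=0|1=1 G1=G0&G3=1&0=0 G2=G4|G1=1|1=1 G3=(1+1>=2)=1 G4=G3=0 -> 10110
Step 2: G0=G3|G2=1|1=1 G1=G0&G3=1&1=1 G2=G4|G1=0|0=0 G3=(1+0>=2)=0 G4=G3=1 -> 11001
Step 3: G0=G3|G2=0|0=0 G1=G0&G3=1&0=0 G2=G4|G1=1|1=1 G3=(0+1>=2)=0 G4=G3=0 -> 00100
Step 4: G0=G3|G2=0|1=1 G1=G0&G3=0&0=0 G2=G4|G1=0|0=0 G3=(1+0>=2)=0 G4=G3=0 -> 10000
Step 5: G0=G3|G2=0|0=0 G1=G0&G3=1&0=0 G2=G4|G1=0|0=0 G3=(0+0>=2)=0 G4=G3=0 -> 00000
Step 6: G0=G3|G2=0|0=0 G1=G0&G3=0&0=0 G2=G4|G1=0|0=0 G3=(0+0>=2)=0 G4=G3=0 -> 00000
State from step 6 equals state from step 5 -> cycle length 1

Answer: 1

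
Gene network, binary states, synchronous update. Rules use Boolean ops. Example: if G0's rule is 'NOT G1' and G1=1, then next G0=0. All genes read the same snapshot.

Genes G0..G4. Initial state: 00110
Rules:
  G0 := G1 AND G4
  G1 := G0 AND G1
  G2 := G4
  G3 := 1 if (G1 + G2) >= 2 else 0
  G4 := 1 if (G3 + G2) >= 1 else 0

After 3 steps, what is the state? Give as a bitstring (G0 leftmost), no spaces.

Step 1: G0=G1&G4=0&0=0 G1=G0&G1=0&0=0 G2=G4=0 G3=(0+1>=2)=0 G4=(1+1>=1)=1 -> 00001
Step 2: G0=G1&G4=0&1=0 G1=G0&G1=0&0=0 G2=G4=1 G3=(0+0>=2)=0 G4=(0+0>=1)=0 -> 00100
Step 3: G0=G1&G4=0&0=0 G1=G0&G1=0&0=0 G2=G4=0 G3=(0+1>=2)=0 G4=(0+1>=1)=1 -> 00001

00001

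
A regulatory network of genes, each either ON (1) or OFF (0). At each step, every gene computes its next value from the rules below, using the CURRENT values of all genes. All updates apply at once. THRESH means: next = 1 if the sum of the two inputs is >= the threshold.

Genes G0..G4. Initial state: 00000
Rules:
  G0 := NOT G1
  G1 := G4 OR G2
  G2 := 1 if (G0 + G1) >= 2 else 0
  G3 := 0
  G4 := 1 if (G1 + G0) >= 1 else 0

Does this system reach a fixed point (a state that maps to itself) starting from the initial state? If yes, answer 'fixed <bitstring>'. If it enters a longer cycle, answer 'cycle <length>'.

Answer: fixed 01001

Derivation:
Step 0: 00000
Step 1: G0=NOT G1=NOT 0=1 G1=G4|G2=0|0=0 G2=(0+0>=2)=0 G3=0(const) G4=(0+0>=1)=0 -> 10000
Step 2: G0=NOT G1=NOT 0=1 G1=G4|G2=0|0=0 G2=(1+0>=2)=0 G3=0(const) G4=(0+1>=1)=1 -> 10001
Step 3: G0=NOT G1=NOT 0=1 G1=G4|G2=1|0=1 G2=(1+0>=2)=0 G3=0(const) G4=(0+1>=1)=1 -> 11001
Step 4: G0=NOT G1=NOT 1=0 G1=G4|G2=1|0=1 G2=(1+1>=2)=1 G3=0(const) G4=(1+1>=1)=1 -> 01101
Step 5: G0=NOT G1=NOT 1=0 G1=G4|G2=1|1=1 G2=(0+1>=2)=0 G3=0(const) G4=(1+0>=1)=1 -> 01001
Step 6: G0=NOT G1=NOT 1=0 G1=G4|G2=1|0=1 G2=(0+1>=2)=0 G3=0(const) G4=(1+0>=1)=1 -> 01001
Fixed point reached at step 5: 01001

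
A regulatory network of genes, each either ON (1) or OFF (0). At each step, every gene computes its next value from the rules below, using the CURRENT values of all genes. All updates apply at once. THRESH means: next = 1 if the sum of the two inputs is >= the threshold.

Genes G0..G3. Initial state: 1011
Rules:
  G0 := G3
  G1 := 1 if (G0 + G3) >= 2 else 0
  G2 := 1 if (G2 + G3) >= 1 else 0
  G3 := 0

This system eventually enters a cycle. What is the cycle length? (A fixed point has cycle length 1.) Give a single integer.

Answer: 1

Derivation:
Step 0: 1011
Step 1: G0=G3=1 G1=(1+1>=2)=1 G2=(1+1>=1)=1 G3=0(const) -> 1110
Step 2: G0=G3=0 G1=(1+0>=2)=0 G2=(1+0>=1)=1 G3=0(const) -> 0010
Step 3: G0=G3=0 G1=(0+0>=2)=0 G2=(1+0>=1)=1 G3=0(const) -> 0010
State from step 3 equals state from step 2 -> cycle length 1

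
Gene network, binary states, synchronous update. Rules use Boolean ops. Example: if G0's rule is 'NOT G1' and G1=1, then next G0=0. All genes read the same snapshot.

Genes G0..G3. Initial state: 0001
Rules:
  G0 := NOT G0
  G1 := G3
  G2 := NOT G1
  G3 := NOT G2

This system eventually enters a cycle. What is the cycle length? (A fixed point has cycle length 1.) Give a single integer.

Answer: 6

Derivation:
Step 0: 0001
Step 1: G0=NOT G0=NOT 0=1 G1=G3=1 G2=NOT G1=NOT 0=1 G3=NOT G2=NOT 0=1 -> 1111
Step 2: G0=NOT G0=NOT 1=0 G1=G3=1 G2=NOT G1=NOT 1=0 G3=NOT G2=NOT 1=0 -> 0100
Step 3: G0=NOT G0=NOT 0=1 G1=G3=0 G2=NOT G1=NOT 1=0 G3=NOT G2=NOT 0=1 -> 1001
Step 4: G0=NOT G0=NOT 1=0 G1=G3=1 G2=NOT G1=NOT 0=1 G3=NOT G2=NOT 0=1 -> 0111
Step 5: G0=NOT G0=NOT 0=1 G1=G3=1 G2=NOT G1=NOT 1=0 G3=NOT G2=NOT 1=0 -> 1100
Step 6: G0=NOT G0=NOT 1=0 G1=G3=0 G2=NOT G1=NOT 1=0 G3=NOT G2=NOT 0=1 -> 0001
State from step 6 equals state from step 0 -> cycle length 6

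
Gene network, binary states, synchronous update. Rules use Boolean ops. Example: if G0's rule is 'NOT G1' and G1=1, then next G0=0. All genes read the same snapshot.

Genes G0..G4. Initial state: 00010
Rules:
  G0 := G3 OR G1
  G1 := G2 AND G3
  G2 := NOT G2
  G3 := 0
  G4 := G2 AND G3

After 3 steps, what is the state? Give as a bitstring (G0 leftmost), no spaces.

Step 1: G0=G3|G1=1|0=1 G1=G2&G3=0&1=0 G2=NOT G2=NOT 0=1 G3=0(const) G4=G2&G3=0&1=0 -> 10100
Step 2: G0=G3|G1=0|0=0 G1=G2&G3=1&0=0 G2=NOT G2=NOT 1=0 G3=0(const) G4=G2&G3=1&0=0 -> 00000
Step 3: G0=G3|G1=0|0=0 G1=G2&G3=0&0=0 G2=NOT G2=NOT 0=1 G3=0(const) G4=G2&G3=0&0=0 -> 00100

00100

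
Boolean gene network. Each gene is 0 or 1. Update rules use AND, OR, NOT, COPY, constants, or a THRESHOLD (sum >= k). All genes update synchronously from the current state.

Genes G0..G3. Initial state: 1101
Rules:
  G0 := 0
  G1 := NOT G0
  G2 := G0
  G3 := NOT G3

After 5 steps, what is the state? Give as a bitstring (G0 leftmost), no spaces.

Step 1: G0=0(const) G1=NOT G0=NOT 1=0 G2=G0=1 G3=NOT G3=NOT 1=0 -> 0010
Step 2: G0=0(const) G1=NOT G0=NOT 0=1 G2=G0=0 G3=NOT G3=NOT 0=1 -> 0101
Step 3: G0=0(const) G1=NOT G0=NOT 0=1 G2=G0=0 G3=NOT G3=NOT 1=0 -> 0100
Step 4: G0=0(const) G1=NOT G0=NOT 0=1 G2=G0=0 G3=NOT G3=NOT 0=1 -> 0101
Step 5: G0=0(const) G1=NOT G0=NOT 0=1 G2=G0=0 G3=NOT G3=NOT 1=0 -> 0100

0100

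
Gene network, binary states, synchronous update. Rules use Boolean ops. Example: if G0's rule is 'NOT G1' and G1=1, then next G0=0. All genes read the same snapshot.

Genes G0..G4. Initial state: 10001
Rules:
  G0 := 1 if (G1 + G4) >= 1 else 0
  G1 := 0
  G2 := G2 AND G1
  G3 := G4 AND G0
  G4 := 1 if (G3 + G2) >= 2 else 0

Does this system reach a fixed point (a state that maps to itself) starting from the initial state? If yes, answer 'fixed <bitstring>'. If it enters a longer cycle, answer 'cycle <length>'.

Step 0: 10001
Step 1: G0=(0+1>=1)=1 G1=0(const) G2=G2&G1=0&0=0 G3=G4&G0=1&1=1 G4=(0+0>=2)=0 -> 10010
Step 2: G0=(0+0>=1)=0 G1=0(const) G2=G2&G1=0&0=0 G3=G4&G0=0&1=0 G4=(1+0>=2)=0 -> 00000
Step 3: G0=(0+0>=1)=0 G1=0(const) G2=G2&G1=0&0=0 G3=G4&G0=0&0=0 G4=(0+0>=2)=0 -> 00000
Fixed point reached at step 2: 00000

Answer: fixed 00000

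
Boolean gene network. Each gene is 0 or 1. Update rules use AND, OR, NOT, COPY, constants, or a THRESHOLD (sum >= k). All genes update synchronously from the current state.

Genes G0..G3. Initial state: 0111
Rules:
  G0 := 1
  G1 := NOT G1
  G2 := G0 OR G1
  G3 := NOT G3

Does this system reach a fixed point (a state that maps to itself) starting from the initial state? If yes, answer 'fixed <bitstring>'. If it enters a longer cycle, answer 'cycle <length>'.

Answer: cycle 2

Derivation:
Step 0: 0111
Step 1: G0=1(const) G1=NOT G1=NOT 1=0 G2=G0|G1=0|1=1 G3=NOT G3=NOT 1=0 -> 1010
Step 2: G0=1(const) G1=NOT G1=NOT 0=1 G2=G0|G1=1|0=1 G3=NOT G3=NOT 0=1 -> 1111
Step 3: G0=1(const) G1=NOT G1=NOT 1=0 G2=G0|G1=1|1=1 G3=NOT G3=NOT 1=0 -> 1010
Cycle of length 2 starting at step 1 -> no fixed point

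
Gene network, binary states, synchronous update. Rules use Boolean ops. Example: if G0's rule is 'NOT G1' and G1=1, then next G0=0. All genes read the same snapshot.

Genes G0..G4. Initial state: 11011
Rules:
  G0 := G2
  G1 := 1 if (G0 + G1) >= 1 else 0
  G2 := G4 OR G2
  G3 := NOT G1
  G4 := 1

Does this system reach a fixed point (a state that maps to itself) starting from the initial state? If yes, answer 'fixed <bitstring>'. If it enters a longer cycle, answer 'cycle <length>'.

Answer: fixed 11101

Derivation:
Step 0: 11011
Step 1: G0=G2=0 G1=(1+1>=1)=1 G2=G4|G2=1|0=1 G3=NOT G1=NOT 1=0 G4=1(const) -> 01101
Step 2: G0=G2=1 G1=(0+1>=1)=1 G2=G4|G2=1|1=1 G3=NOT G1=NOT 1=0 G4=1(const) -> 11101
Step 3: G0=G2=1 G1=(1+1>=1)=1 G2=G4|G2=1|1=1 G3=NOT G1=NOT 1=0 G4=1(const) -> 11101
Fixed point reached at step 2: 11101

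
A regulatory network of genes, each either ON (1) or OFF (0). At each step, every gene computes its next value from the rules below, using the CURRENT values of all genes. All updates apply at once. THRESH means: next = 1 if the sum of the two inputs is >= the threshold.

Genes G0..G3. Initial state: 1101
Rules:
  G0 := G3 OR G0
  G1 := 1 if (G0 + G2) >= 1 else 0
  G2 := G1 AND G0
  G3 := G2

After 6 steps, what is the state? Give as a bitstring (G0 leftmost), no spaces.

Step 1: G0=G3|G0=1|1=1 G1=(1+0>=1)=1 G2=G1&G0=1&1=1 G3=G2=0 -> 1110
Step 2: G0=G3|G0=0|1=1 G1=(1+1>=1)=1 G2=G1&G0=1&1=1 G3=G2=1 -> 1111
Step 3: G0=G3|G0=1|1=1 G1=(1+1>=1)=1 G2=G1&G0=1&1=1 G3=G2=1 -> 1111
Step 4: G0=G3|G0=1|1=1 G1=(1+1>=1)=1 G2=G1&G0=1&1=1 G3=G2=1 -> 1111
Step 5: G0=G3|G0=1|1=1 G1=(1+1>=1)=1 G2=G1&G0=1&1=1 G3=G2=1 -> 1111
Step 6: G0=G3|G0=1|1=1 G1=(1+1>=1)=1 G2=G1&G0=1&1=1 G3=G2=1 -> 1111

1111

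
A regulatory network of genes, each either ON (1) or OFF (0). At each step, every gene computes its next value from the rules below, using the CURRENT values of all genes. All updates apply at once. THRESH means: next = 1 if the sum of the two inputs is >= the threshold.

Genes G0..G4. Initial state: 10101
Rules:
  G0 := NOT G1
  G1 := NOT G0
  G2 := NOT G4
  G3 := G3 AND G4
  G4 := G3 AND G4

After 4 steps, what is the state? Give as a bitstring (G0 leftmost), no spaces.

Step 1: G0=NOT G1=NOT 0=1 G1=NOT G0=NOT 1=0 G2=NOT G4=NOT 1=0 G3=G3&G4=0&1=0 G4=G3&G4=0&1=0 -> 10000
Step 2: G0=NOT G1=NOT 0=1 G1=NOT G0=NOT 1=0 G2=NOT G4=NOT 0=1 G3=G3&G4=0&0=0 G4=G3&G4=0&0=0 -> 10100
Step 3: G0=NOT G1=NOT 0=1 G1=NOT G0=NOT 1=0 G2=NOT G4=NOT 0=1 G3=G3&G4=0&0=0 G4=G3&G4=0&0=0 -> 10100
Step 4: G0=NOT G1=NOT 0=1 G1=NOT G0=NOT 1=0 G2=NOT G4=NOT 0=1 G3=G3&G4=0&0=0 G4=G3&G4=0&0=0 -> 10100

10100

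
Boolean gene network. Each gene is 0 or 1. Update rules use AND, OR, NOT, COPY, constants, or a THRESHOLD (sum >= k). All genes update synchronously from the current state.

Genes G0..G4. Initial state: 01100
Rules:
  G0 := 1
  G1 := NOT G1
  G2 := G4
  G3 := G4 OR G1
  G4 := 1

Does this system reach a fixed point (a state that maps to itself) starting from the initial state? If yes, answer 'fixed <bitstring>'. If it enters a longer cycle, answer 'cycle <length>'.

Answer: cycle 2

Derivation:
Step 0: 01100
Step 1: G0=1(const) G1=NOT G1=NOT 1=0 G2=G4=0 G3=G4|G1=0|1=1 G4=1(const) -> 10011
Step 2: G0=1(const) G1=NOT G1=NOT 0=1 G2=G4=1 G3=G4|G1=1|0=1 G4=1(const) -> 11111
Step 3: G0=1(const) G1=NOT G1=NOT 1=0 G2=G4=1 G3=G4|G1=1|1=1 G4=1(const) -> 10111
Step 4: G0=1(const) G1=NOT G1=NOT 0=1 G2=G4=1 G3=G4|G1=1|0=1 G4=1(const) -> 11111
Cycle of length 2 starting at step 2 -> no fixed point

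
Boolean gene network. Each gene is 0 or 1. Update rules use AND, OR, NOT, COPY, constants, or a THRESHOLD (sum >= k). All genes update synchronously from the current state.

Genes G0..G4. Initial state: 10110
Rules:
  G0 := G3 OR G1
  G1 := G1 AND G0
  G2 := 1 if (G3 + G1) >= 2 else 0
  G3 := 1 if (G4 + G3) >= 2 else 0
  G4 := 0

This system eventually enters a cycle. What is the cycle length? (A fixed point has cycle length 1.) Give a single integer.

Answer: 1

Derivation:
Step 0: 10110
Step 1: G0=G3|G1=1|0=1 G1=G1&G0=0&1=0 G2=(1+0>=2)=0 G3=(0+1>=2)=0 G4=0(const) -> 10000
Step 2: G0=G3|G1=0|0=0 G1=G1&G0=0&1=0 G2=(0+0>=2)=0 G3=(0+0>=2)=0 G4=0(const) -> 00000
Step 3: G0=G3|G1=0|0=0 G1=G1&G0=0&0=0 G2=(0+0>=2)=0 G3=(0+0>=2)=0 G4=0(const) -> 00000
State from step 3 equals state from step 2 -> cycle length 1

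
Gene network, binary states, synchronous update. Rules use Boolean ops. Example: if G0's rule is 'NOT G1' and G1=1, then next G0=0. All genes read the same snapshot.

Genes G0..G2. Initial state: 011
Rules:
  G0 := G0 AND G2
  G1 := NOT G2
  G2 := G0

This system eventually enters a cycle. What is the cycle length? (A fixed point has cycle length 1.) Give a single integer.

Answer: 1

Derivation:
Step 0: 011
Step 1: G0=G0&G2=0&1=0 G1=NOT G2=NOT 1=0 G2=G0=0 -> 000
Step 2: G0=G0&G2=0&0=0 G1=NOT G2=NOT 0=1 G2=G0=0 -> 010
Step 3: G0=G0&G2=0&0=0 G1=NOT G2=NOT 0=1 G2=G0=0 -> 010
State from step 3 equals state from step 2 -> cycle length 1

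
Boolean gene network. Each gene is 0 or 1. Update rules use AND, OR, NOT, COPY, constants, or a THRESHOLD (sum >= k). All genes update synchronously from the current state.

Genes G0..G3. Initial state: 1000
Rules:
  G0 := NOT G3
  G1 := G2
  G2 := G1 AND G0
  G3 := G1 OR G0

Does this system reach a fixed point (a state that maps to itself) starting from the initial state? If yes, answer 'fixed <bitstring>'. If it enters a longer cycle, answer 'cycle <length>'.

Step 0: 1000
Step 1: G0=NOT G3=NOT 0=1 G1=G2=0 G2=G1&G0=0&1=0 G3=G1|G0=0|1=1 -> 1001
Step 2: G0=NOT G3=NOT 1=0 G1=G2=0 G2=G1&G0=0&1=0 G3=G1|G0=0|1=1 -> 0001
Step 3: G0=NOT G3=NOT 1=0 G1=G2=0 G2=G1&G0=0&0=0 G3=G1|G0=0|0=0 -> 0000
Step 4: G0=NOT G3=NOT 0=1 G1=G2=0 G2=G1&G0=0&0=0 G3=G1|G0=0|0=0 -> 1000
Cycle of length 4 starting at step 0 -> no fixed point

Answer: cycle 4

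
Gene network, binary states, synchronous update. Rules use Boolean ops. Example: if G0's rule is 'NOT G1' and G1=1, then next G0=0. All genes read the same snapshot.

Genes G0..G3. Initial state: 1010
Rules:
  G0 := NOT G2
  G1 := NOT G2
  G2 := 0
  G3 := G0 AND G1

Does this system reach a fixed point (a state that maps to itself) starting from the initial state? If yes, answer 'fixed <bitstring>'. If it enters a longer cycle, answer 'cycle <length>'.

Step 0: 1010
Step 1: G0=NOT G2=NOT 1=0 G1=NOT G2=NOT 1=0 G2=0(const) G3=G0&G1=1&0=0 -> 0000
Step 2: G0=NOT G2=NOT 0=1 G1=NOT G2=NOT 0=1 G2=0(const) G3=G0&G1=0&0=0 -> 1100
Step 3: G0=NOT G2=NOT 0=1 G1=NOT G2=NOT 0=1 G2=0(const) G3=G0&G1=1&1=1 -> 1101
Step 4: G0=NOT G2=NOT 0=1 G1=NOT G2=NOT 0=1 G2=0(const) G3=G0&G1=1&1=1 -> 1101
Fixed point reached at step 3: 1101

Answer: fixed 1101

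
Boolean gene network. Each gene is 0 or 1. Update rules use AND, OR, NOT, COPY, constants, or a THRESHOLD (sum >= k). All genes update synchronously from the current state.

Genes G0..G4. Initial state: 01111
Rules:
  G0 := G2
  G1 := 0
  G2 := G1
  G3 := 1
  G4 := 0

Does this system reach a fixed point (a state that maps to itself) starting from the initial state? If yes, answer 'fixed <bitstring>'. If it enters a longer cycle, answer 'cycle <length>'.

Answer: fixed 00010

Derivation:
Step 0: 01111
Step 1: G0=G2=1 G1=0(const) G2=G1=1 G3=1(const) G4=0(const) -> 10110
Step 2: G0=G2=1 G1=0(const) G2=G1=0 G3=1(const) G4=0(const) -> 10010
Step 3: G0=G2=0 G1=0(const) G2=G1=0 G3=1(const) G4=0(const) -> 00010
Step 4: G0=G2=0 G1=0(const) G2=G1=0 G3=1(const) G4=0(const) -> 00010
Fixed point reached at step 3: 00010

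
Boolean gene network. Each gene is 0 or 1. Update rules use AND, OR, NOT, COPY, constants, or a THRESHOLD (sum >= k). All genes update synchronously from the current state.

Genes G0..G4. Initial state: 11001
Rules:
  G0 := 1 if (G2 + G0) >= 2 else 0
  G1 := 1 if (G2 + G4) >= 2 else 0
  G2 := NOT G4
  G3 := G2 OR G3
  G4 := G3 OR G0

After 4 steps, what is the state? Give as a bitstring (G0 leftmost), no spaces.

Step 1: G0=(0+1>=2)=0 G1=(0+1>=2)=0 G2=NOT G4=NOT 1=0 G3=G2|G3=0|0=0 G4=G3|G0=0|1=1 -> 00001
Step 2: G0=(0+0>=2)=0 G1=(0+1>=2)=0 G2=NOT G4=NOT 1=0 G3=G2|G3=0|0=0 G4=G3|G0=0|0=0 -> 00000
Step 3: G0=(0+0>=2)=0 G1=(0+0>=2)=0 G2=NOT G4=NOT 0=1 G3=G2|G3=0|0=0 G4=G3|G0=0|0=0 -> 00100
Step 4: G0=(1+0>=2)=0 G1=(1+0>=2)=0 G2=NOT G4=NOT 0=1 G3=G2|G3=1|0=1 G4=G3|G0=0|0=0 -> 00110

00110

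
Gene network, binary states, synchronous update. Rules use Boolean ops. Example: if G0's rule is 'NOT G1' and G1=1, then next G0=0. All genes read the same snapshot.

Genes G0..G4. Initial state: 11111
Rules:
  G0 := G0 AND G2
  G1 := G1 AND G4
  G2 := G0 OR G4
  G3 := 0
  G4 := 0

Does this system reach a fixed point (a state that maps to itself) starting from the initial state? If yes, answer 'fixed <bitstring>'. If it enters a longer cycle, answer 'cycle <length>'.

Step 0: 11111
Step 1: G0=G0&G2=1&1=1 G1=G1&G4=1&1=1 G2=G0|G4=1|1=1 G3=0(const) G4=0(const) -> 11100
Step 2: G0=G0&G2=1&1=1 G1=G1&G4=1&0=0 G2=G0|G4=1|0=1 G3=0(const) G4=0(const) -> 10100
Step 3: G0=G0&G2=1&1=1 G1=G1&G4=0&0=0 G2=G0|G4=1|0=1 G3=0(const) G4=0(const) -> 10100
Fixed point reached at step 2: 10100

Answer: fixed 10100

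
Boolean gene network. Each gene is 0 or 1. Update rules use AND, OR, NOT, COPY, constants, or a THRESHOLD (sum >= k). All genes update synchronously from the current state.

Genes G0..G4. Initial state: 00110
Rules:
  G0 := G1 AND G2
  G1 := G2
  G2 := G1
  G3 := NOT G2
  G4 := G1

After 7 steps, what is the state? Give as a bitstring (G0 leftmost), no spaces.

Step 1: G0=G1&G2=0&1=0 G1=G2=1 G2=G1=0 G3=NOT G2=NOT 1=0 G4=G1=0 -> 01000
Step 2: G0=G1&G2=1&0=0 G1=G2=0 G2=G1=1 G3=NOT G2=NOT 0=1 G4=G1=1 -> 00111
Step 3: G0=G1&G2=0&1=0 G1=G2=1 G2=G1=0 G3=NOT G2=NOT 1=0 G4=G1=0 -> 01000
Step 4: G0=G1&G2=1&0=0 G1=G2=0 G2=G1=1 G3=NOT G2=NOT 0=1 G4=G1=1 -> 00111
Step 5: G0=G1&G2=0&1=0 G1=G2=1 G2=G1=0 G3=NOT G2=NOT 1=0 G4=G1=0 -> 01000
Step 6: G0=G1&G2=1&0=0 G1=G2=0 G2=G1=1 G3=NOT G2=NOT 0=1 G4=G1=1 -> 00111
Step 7: G0=G1&G2=0&1=0 G1=G2=1 G2=G1=0 G3=NOT G2=NOT 1=0 G4=G1=0 -> 01000

01000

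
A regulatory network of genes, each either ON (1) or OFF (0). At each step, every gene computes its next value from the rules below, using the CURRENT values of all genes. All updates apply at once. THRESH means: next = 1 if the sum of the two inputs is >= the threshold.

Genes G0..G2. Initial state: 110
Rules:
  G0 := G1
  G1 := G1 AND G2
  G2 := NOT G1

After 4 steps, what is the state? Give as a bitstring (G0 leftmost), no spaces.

Step 1: G0=G1=1 G1=G1&G2=1&0=0 G2=NOT G1=NOT 1=0 -> 100
Step 2: G0=G1=0 G1=G1&G2=0&0=0 G2=NOT G1=NOT 0=1 -> 001
Step 3: G0=G1=0 G1=G1&G2=0&1=0 G2=NOT G1=NOT 0=1 -> 001
Step 4: G0=G1=0 G1=G1&G2=0&1=0 G2=NOT G1=NOT 0=1 -> 001

001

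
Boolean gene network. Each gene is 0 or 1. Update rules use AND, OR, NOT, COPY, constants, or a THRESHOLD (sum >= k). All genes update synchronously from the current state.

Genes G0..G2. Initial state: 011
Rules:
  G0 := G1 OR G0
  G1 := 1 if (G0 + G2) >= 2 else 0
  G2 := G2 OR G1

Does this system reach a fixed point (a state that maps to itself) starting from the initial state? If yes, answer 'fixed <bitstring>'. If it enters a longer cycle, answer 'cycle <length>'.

Step 0: 011
Step 1: G0=G1|G0=1|0=1 G1=(0+1>=2)=0 G2=G2|G1=1|1=1 -> 101
Step 2: G0=G1|G0=0|1=1 G1=(1+1>=2)=1 G2=G2|G1=1|0=1 -> 111
Step 3: G0=G1|G0=1|1=1 G1=(1+1>=2)=1 G2=G2|G1=1|1=1 -> 111
Fixed point reached at step 2: 111

Answer: fixed 111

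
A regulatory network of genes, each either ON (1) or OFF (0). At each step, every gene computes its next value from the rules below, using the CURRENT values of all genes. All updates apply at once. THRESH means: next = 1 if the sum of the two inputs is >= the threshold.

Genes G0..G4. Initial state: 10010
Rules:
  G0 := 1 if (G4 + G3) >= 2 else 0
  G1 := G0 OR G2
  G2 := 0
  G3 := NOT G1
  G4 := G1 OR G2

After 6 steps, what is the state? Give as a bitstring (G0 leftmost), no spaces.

Step 1: G0=(0+1>=2)=0 G1=G0|G2=1|0=1 G2=0(const) G3=NOT G1=NOT 0=1 G4=G1|G2=0|0=0 -> 01010
Step 2: G0=(0+1>=2)=0 G1=G0|G2=0|0=0 G2=0(const) G3=NOT G1=NOT 1=0 G4=G1|G2=1|0=1 -> 00001
Step 3: G0=(1+0>=2)=0 G1=G0|G2=0|0=0 G2=0(const) G3=NOT G1=NOT 0=1 G4=G1|G2=0|0=0 -> 00010
Step 4: G0=(0+1>=2)=0 G1=G0|G2=0|0=0 G2=0(const) G3=NOT G1=NOT 0=1 G4=G1|G2=0|0=0 -> 00010
Step 5: G0=(0+1>=2)=0 G1=G0|G2=0|0=0 G2=0(const) G3=NOT G1=NOT 0=1 G4=G1|G2=0|0=0 -> 00010
Step 6: G0=(0+1>=2)=0 G1=G0|G2=0|0=0 G2=0(const) G3=NOT G1=NOT 0=1 G4=G1|G2=0|0=0 -> 00010

00010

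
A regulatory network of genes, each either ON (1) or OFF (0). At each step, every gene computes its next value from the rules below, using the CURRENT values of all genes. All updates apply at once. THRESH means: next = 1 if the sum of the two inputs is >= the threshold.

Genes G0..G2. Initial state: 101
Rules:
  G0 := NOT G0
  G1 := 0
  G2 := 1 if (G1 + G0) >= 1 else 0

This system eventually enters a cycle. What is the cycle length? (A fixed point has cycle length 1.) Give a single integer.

Answer: 2

Derivation:
Step 0: 101
Step 1: G0=NOT G0=NOT 1=0 G1=0(const) G2=(0+1>=1)=1 -> 001
Step 2: G0=NOT G0=NOT 0=1 G1=0(const) G2=(0+0>=1)=0 -> 100
Step 3: G0=NOT G0=NOT 1=0 G1=0(const) G2=(0+1>=1)=1 -> 001
State from step 3 equals state from step 1 -> cycle length 2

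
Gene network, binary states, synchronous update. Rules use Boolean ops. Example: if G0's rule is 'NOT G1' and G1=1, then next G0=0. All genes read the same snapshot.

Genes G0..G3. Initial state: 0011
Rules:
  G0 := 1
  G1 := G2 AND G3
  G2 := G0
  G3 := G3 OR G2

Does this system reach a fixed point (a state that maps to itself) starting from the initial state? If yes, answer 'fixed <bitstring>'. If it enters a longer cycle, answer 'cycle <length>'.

Step 0: 0011
Step 1: G0=1(const) G1=G2&G3=1&1=1 G2=G0=0 G3=G3|G2=1|1=1 -> 1101
Step 2: G0=1(const) G1=G2&G3=0&1=0 G2=G0=1 G3=G3|G2=1|0=1 -> 1011
Step 3: G0=1(const) G1=G2&G3=1&1=1 G2=G0=1 G3=G3|G2=1|1=1 -> 1111
Step 4: G0=1(const) G1=G2&G3=1&1=1 G2=G0=1 G3=G3|G2=1|1=1 -> 1111
Fixed point reached at step 3: 1111

Answer: fixed 1111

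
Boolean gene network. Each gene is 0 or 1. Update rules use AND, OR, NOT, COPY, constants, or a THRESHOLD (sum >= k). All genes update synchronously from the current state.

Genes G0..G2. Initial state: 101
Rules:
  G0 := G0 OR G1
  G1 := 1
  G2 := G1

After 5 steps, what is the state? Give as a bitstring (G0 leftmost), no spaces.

Step 1: G0=G0|G1=1|0=1 G1=1(const) G2=G1=0 -> 110
Step 2: G0=G0|G1=1|1=1 G1=1(const) G2=G1=1 -> 111
Step 3: G0=G0|G1=1|1=1 G1=1(const) G2=G1=1 -> 111
Step 4: G0=G0|G1=1|1=1 G1=1(const) G2=G1=1 -> 111
Step 5: G0=G0|G1=1|1=1 G1=1(const) G2=G1=1 -> 111

111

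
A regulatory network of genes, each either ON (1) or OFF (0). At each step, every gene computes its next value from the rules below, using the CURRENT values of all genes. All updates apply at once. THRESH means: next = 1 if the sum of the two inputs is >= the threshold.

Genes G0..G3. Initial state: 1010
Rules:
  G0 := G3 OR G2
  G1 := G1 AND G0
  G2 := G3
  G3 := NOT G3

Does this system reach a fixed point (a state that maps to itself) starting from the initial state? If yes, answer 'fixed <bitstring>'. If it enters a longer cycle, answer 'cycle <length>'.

Step 0: 1010
Step 1: G0=G3|G2=0|1=1 G1=G1&G0=0&1=0 G2=G3=0 G3=NOT G3=NOT 0=1 -> 1001
Step 2: G0=G3|G2=1|0=1 G1=G1&G0=0&1=0 G2=G3=1 G3=NOT G3=NOT 1=0 -> 1010
Cycle of length 2 starting at step 0 -> no fixed point

Answer: cycle 2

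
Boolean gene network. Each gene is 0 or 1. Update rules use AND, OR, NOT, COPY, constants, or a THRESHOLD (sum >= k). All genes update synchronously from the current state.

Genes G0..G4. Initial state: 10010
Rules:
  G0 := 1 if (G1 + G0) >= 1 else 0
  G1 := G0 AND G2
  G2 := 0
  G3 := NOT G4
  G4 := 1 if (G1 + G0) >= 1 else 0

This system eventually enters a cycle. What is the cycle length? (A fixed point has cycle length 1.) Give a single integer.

Answer: 1

Derivation:
Step 0: 10010
Step 1: G0=(0+1>=1)=1 G1=G0&G2=1&0=0 G2=0(const) G3=NOT G4=NOT 0=1 G4=(0+1>=1)=1 -> 10011
Step 2: G0=(0+1>=1)=1 G1=G0&G2=1&0=0 G2=0(const) G3=NOT G4=NOT 1=0 G4=(0+1>=1)=1 -> 10001
Step 3: G0=(0+1>=1)=1 G1=G0&G2=1&0=0 G2=0(const) G3=NOT G4=NOT 1=0 G4=(0+1>=1)=1 -> 10001
State from step 3 equals state from step 2 -> cycle length 1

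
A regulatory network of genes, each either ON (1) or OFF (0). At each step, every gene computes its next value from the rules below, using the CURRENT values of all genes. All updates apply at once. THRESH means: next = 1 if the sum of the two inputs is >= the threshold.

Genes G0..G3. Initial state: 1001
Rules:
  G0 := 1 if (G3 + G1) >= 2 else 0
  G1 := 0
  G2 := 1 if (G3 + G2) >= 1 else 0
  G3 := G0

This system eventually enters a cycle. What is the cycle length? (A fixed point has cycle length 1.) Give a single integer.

Step 0: 1001
Step 1: G0=(1+0>=2)=0 G1=0(const) G2=(1+0>=1)=1 G3=G0=1 -> 0011
Step 2: G0=(1+0>=2)=0 G1=0(const) G2=(1+1>=1)=1 G3=G0=0 -> 0010
Step 3: G0=(0+0>=2)=0 G1=0(const) G2=(0+1>=1)=1 G3=G0=0 -> 0010
State from step 3 equals state from step 2 -> cycle length 1

Answer: 1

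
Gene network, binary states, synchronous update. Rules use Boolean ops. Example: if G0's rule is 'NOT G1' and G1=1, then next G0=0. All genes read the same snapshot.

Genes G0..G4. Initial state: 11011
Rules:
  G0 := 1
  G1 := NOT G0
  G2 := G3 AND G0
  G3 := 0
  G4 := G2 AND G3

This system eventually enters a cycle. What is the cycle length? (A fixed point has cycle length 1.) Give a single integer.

Step 0: 11011
Step 1: G0=1(const) G1=NOT G0=NOT 1=0 G2=G3&G0=1&1=1 G3=0(const) G4=G2&G3=0&1=0 -> 10100
Step 2: G0=1(const) G1=NOT G0=NOT 1=0 G2=G3&G0=0&1=0 G3=0(const) G4=G2&G3=1&0=0 -> 10000
Step 3: G0=1(const) G1=NOT G0=NOT 1=0 G2=G3&G0=0&1=0 G3=0(const) G4=G2&G3=0&0=0 -> 10000
State from step 3 equals state from step 2 -> cycle length 1

Answer: 1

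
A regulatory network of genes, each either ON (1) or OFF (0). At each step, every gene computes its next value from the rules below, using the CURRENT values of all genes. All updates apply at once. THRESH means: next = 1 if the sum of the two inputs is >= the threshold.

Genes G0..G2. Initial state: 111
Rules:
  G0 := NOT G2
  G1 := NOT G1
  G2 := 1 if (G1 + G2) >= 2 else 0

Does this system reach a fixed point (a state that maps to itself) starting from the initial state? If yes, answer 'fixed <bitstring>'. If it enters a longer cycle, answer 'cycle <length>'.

Answer: cycle 2

Derivation:
Step 0: 111
Step 1: G0=NOT G2=NOT 1=0 G1=NOT G1=NOT 1=0 G2=(1+1>=2)=1 -> 001
Step 2: G0=NOT G2=NOT 1=0 G1=NOT G1=NOT 0=1 G2=(0+1>=2)=0 -> 010
Step 3: G0=NOT G2=NOT 0=1 G1=NOT G1=NOT 1=0 G2=(1+0>=2)=0 -> 100
Step 4: G0=NOT G2=NOT 0=1 G1=NOT G1=NOT 0=1 G2=(0+0>=2)=0 -> 110
Step 5: G0=NOT G2=NOT 0=1 G1=NOT G1=NOT 1=0 G2=(1+0>=2)=0 -> 100
Cycle of length 2 starting at step 3 -> no fixed point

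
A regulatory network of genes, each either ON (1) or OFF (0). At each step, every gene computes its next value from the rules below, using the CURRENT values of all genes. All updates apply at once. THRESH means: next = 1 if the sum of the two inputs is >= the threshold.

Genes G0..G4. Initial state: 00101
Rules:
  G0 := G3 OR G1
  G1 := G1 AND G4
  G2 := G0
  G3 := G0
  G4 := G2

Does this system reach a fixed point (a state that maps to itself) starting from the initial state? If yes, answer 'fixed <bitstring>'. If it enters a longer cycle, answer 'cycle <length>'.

Step 0: 00101
Step 1: G0=G3|G1=0|0=0 G1=G1&G4=0&1=0 G2=G0=0 G3=G0=0 G4=G2=1 -> 00001
Step 2: G0=G3|G1=0|0=0 G1=G1&G4=0&1=0 G2=G0=0 G3=G0=0 G4=G2=0 -> 00000
Step 3: G0=G3|G1=0|0=0 G1=G1&G4=0&0=0 G2=G0=0 G3=G0=0 G4=G2=0 -> 00000
Fixed point reached at step 2: 00000

Answer: fixed 00000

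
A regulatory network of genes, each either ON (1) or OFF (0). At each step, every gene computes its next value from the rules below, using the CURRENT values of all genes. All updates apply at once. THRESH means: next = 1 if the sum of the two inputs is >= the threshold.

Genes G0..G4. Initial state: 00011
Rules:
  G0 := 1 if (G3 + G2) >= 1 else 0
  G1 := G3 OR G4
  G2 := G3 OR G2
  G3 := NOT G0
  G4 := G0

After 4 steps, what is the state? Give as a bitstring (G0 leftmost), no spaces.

Step 1: G0=(1+0>=1)=1 G1=G3|G4=1|1=1 G2=G3|G2=1|0=1 G3=NOT G0=NOT 0=1 G4=G0=0 -> 11110
Step 2: G0=(1+1>=1)=1 G1=G3|G4=1|0=1 G2=G3|G2=1|1=1 G3=NOT G0=NOT 1=0 G4=G0=1 -> 11101
Step 3: G0=(0+1>=1)=1 G1=G3|G4=0|1=1 G2=G3|G2=0|1=1 G3=NOT G0=NOT 1=0 G4=G0=1 -> 11101
Step 4: G0=(0+1>=1)=1 G1=G3|G4=0|1=1 G2=G3|G2=0|1=1 G3=NOT G0=NOT 1=0 G4=G0=1 -> 11101

11101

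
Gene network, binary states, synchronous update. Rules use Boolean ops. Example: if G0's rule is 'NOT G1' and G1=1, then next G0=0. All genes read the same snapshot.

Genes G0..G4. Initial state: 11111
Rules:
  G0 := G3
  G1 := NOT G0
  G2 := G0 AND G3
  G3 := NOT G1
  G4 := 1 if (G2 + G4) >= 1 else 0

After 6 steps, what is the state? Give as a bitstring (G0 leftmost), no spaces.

Step 1: G0=G3=1 G1=NOT G0=NOT 1=0 G2=G0&G3=1&1=1 G3=NOT G1=NOT 1=0 G4=(1+1>=1)=1 -> 10101
Step 2: G0=G3=0 G1=NOT G0=NOT 1=0 G2=G0&G3=1&0=0 G3=NOT G1=NOT 0=1 G4=(1+1>=1)=1 -> 00011
Step 3: G0=G3=1 G1=NOT G0=NOT 0=1 G2=G0&G3=0&1=0 G3=NOT G1=NOT 0=1 G4=(0+1>=1)=1 -> 11011
Step 4: G0=G3=1 G1=NOT G0=NOT 1=0 G2=G0&G3=1&1=1 G3=NOT G1=NOT 1=0 G4=(0+1>=1)=1 -> 10101
Step 5: G0=G3=0 G1=NOT G0=NOT 1=0 G2=G0&G3=1&0=0 G3=NOT G1=NOT 0=1 G4=(1+1>=1)=1 -> 00011
Step 6: G0=G3=1 G1=NOT G0=NOT 0=1 G2=G0&G3=0&1=0 G3=NOT G1=NOT 0=1 G4=(0+1>=1)=1 -> 11011

11011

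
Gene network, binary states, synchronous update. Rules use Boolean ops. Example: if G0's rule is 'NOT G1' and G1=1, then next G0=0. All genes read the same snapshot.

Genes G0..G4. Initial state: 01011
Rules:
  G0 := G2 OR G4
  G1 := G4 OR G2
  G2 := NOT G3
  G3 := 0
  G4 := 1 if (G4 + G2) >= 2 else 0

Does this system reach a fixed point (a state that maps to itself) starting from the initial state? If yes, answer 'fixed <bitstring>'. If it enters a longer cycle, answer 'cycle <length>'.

Step 0: 01011
Step 1: G0=G2|G4=0|1=1 G1=G4|G2=1|0=1 G2=NOT G3=NOT 1=0 G3=0(const) G4=(1+0>=2)=0 -> 11000
Step 2: G0=G2|G4=0|0=0 G1=G4|G2=0|0=0 G2=NOT G3=NOT 0=1 G3=0(const) G4=(0+0>=2)=0 -> 00100
Step 3: G0=G2|G4=1|0=1 G1=G4|G2=0|1=1 G2=NOT G3=NOT 0=1 G3=0(const) G4=(0+1>=2)=0 -> 11100
Step 4: G0=G2|G4=1|0=1 G1=G4|G2=0|1=1 G2=NOT G3=NOT 0=1 G3=0(const) G4=(0+1>=2)=0 -> 11100
Fixed point reached at step 3: 11100

Answer: fixed 11100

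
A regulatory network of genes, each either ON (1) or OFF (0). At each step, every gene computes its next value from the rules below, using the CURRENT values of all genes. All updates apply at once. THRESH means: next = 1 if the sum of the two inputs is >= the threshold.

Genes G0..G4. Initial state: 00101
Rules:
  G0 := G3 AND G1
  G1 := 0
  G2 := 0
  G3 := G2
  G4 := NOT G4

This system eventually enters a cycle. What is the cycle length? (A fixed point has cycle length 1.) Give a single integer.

Step 0: 00101
Step 1: G0=G3&G1=0&0=0 G1=0(const) G2=0(const) G3=G2=1 G4=NOT G4=NOT 1=0 -> 00010
Step 2: G0=G3&G1=1&0=0 G1=0(const) G2=0(const) G3=G2=0 G4=NOT G4=NOT 0=1 -> 00001
Step 3: G0=G3&G1=0&0=0 G1=0(const) G2=0(const) G3=G2=0 G4=NOT G4=NOT 1=0 -> 00000
Step 4: G0=G3&G1=0&0=0 G1=0(const) G2=0(const) G3=G2=0 G4=NOT G4=NOT 0=1 -> 00001
State from step 4 equals state from step 2 -> cycle length 2

Answer: 2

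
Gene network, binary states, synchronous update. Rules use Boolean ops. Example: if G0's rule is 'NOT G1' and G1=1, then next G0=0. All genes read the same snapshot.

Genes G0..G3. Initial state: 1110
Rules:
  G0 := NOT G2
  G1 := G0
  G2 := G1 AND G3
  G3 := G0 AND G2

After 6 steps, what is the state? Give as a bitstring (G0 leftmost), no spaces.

Step 1: G0=NOT G2=NOT 1=0 G1=G0=1 G2=G1&G3=1&0=0 G3=G0&G2=1&1=1 -> 0101
Step 2: G0=NOT G2=NOT 0=1 G1=G0=0 G2=G1&G3=1&1=1 G3=G0&G2=0&0=0 -> 1010
Step 3: G0=NOT G2=NOT 1=0 G1=G0=1 G2=G1&G3=0&0=0 G3=G0&G2=1&1=1 -> 0101
Step 4: G0=NOT G2=NOT 0=1 G1=G0=0 G2=G1&G3=1&1=1 G3=G0&G2=0&0=0 -> 1010
Step 5: G0=NOT G2=NOT 1=0 G1=G0=1 G2=G1&G3=0&0=0 G3=G0&G2=1&1=1 -> 0101
Step 6: G0=NOT G2=NOT 0=1 G1=G0=0 G2=G1&G3=1&1=1 G3=G0&G2=0&0=0 -> 1010

1010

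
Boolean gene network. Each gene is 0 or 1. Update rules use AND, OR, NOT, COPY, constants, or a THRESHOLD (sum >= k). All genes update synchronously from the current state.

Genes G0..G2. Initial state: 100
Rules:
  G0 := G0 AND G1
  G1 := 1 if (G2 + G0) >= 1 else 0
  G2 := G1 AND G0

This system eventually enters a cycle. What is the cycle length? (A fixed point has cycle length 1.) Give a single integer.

Step 0: 100
Step 1: G0=G0&G1=1&0=0 G1=(0+1>=1)=1 G2=G1&G0=0&1=0 -> 010
Step 2: G0=G0&G1=0&1=0 G1=(0+0>=1)=0 G2=G1&G0=1&0=0 -> 000
Step 3: G0=G0&G1=0&0=0 G1=(0+0>=1)=0 G2=G1&G0=0&0=0 -> 000
State from step 3 equals state from step 2 -> cycle length 1

Answer: 1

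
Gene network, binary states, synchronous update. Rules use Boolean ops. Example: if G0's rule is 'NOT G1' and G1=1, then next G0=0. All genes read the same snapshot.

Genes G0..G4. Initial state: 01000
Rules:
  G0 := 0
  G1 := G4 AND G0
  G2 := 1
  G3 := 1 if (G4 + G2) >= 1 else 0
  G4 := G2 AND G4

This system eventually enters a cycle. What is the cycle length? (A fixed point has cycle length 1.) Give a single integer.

Step 0: 01000
Step 1: G0=0(const) G1=G4&G0=0&0=0 G2=1(const) G3=(0+0>=1)=0 G4=G2&G4=0&0=0 -> 00100
Step 2: G0=0(const) G1=G4&G0=0&0=0 G2=1(const) G3=(0+1>=1)=1 G4=G2&G4=1&0=0 -> 00110
Step 3: G0=0(const) G1=G4&G0=0&0=0 G2=1(const) G3=(0+1>=1)=1 G4=G2&G4=1&0=0 -> 00110
State from step 3 equals state from step 2 -> cycle length 1

Answer: 1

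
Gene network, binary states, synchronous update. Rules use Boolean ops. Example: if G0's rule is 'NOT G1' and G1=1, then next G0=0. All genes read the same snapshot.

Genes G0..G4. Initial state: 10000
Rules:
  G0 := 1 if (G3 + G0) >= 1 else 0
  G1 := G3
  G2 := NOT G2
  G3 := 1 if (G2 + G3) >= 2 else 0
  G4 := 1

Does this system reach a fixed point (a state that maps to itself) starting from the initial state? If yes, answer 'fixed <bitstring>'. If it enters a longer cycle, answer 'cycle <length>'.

Answer: cycle 2

Derivation:
Step 0: 10000
Step 1: G0=(0+1>=1)=1 G1=G3=0 G2=NOT G2=NOT 0=1 G3=(0+0>=2)=0 G4=1(const) -> 10101
Step 2: G0=(0+1>=1)=1 G1=G3=0 G2=NOT G2=NOT 1=0 G3=(1+0>=2)=0 G4=1(const) -> 10001
Step 3: G0=(0+1>=1)=1 G1=G3=0 G2=NOT G2=NOT 0=1 G3=(0+0>=2)=0 G4=1(const) -> 10101
Cycle of length 2 starting at step 1 -> no fixed point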